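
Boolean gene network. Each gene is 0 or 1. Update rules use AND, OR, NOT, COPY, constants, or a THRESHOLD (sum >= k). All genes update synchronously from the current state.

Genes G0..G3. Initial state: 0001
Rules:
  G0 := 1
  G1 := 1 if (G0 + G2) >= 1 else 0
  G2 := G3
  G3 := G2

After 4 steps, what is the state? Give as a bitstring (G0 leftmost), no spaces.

Step 1: G0=1(const) G1=(0+0>=1)=0 G2=G3=1 G3=G2=0 -> 1010
Step 2: G0=1(const) G1=(1+1>=1)=1 G2=G3=0 G3=G2=1 -> 1101
Step 3: G0=1(const) G1=(1+0>=1)=1 G2=G3=1 G3=G2=0 -> 1110
Step 4: G0=1(const) G1=(1+1>=1)=1 G2=G3=0 G3=G2=1 -> 1101

1101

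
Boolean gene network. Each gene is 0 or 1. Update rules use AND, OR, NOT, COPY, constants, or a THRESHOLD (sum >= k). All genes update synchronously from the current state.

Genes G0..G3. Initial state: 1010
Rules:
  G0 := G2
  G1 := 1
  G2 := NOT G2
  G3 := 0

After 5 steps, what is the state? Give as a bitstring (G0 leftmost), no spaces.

Step 1: G0=G2=1 G1=1(const) G2=NOT G2=NOT 1=0 G3=0(const) -> 1100
Step 2: G0=G2=0 G1=1(const) G2=NOT G2=NOT 0=1 G3=0(const) -> 0110
Step 3: G0=G2=1 G1=1(const) G2=NOT G2=NOT 1=0 G3=0(const) -> 1100
Step 4: G0=G2=0 G1=1(const) G2=NOT G2=NOT 0=1 G3=0(const) -> 0110
Step 5: G0=G2=1 G1=1(const) G2=NOT G2=NOT 1=0 G3=0(const) -> 1100

1100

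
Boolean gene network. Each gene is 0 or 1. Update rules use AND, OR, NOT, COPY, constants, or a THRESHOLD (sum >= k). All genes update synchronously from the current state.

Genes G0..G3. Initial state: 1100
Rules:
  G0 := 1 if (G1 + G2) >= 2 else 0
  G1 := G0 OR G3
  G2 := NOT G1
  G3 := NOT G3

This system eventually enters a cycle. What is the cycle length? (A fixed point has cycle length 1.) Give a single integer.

Answer: 2

Derivation:
Step 0: 1100
Step 1: G0=(1+0>=2)=0 G1=G0|G3=1|0=1 G2=NOT G1=NOT 1=0 G3=NOT G3=NOT 0=1 -> 0101
Step 2: G0=(1+0>=2)=0 G1=G0|G3=0|1=1 G2=NOT G1=NOT 1=0 G3=NOT G3=NOT 1=0 -> 0100
Step 3: G0=(1+0>=2)=0 G1=G0|G3=0|0=0 G2=NOT G1=NOT 1=0 G3=NOT G3=NOT 0=1 -> 0001
Step 4: G0=(0+0>=2)=0 G1=G0|G3=0|1=1 G2=NOT G1=NOT 0=1 G3=NOT G3=NOT 1=0 -> 0110
Step 5: G0=(1+1>=2)=1 G1=G0|G3=0|0=0 G2=NOT G1=NOT 1=0 G3=NOT G3=NOT 0=1 -> 1001
Step 6: G0=(0+0>=2)=0 G1=G0|G3=1|1=1 G2=NOT G1=NOT 0=1 G3=NOT G3=NOT 1=0 -> 0110
State from step 6 equals state from step 4 -> cycle length 2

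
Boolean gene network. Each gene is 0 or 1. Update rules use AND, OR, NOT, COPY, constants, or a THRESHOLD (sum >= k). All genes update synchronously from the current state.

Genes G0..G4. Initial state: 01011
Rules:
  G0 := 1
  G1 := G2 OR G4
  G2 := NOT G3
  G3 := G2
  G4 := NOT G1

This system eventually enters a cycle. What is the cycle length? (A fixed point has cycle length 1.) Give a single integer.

Step 0: 01011
Step 1: G0=1(const) G1=G2|G4=0|1=1 G2=NOT G3=NOT 1=0 G3=G2=0 G4=NOT G1=NOT 1=0 -> 11000
Step 2: G0=1(const) G1=G2|G4=0|0=0 G2=NOT G3=NOT 0=1 G3=G2=0 G4=NOT G1=NOT 1=0 -> 10100
Step 3: G0=1(const) G1=G2|G4=1|0=1 G2=NOT G3=NOT 0=1 G3=G2=1 G4=NOT G1=NOT 0=1 -> 11111
Step 4: G0=1(const) G1=G2|G4=1|1=1 G2=NOT G3=NOT 1=0 G3=G2=1 G4=NOT G1=NOT 1=0 -> 11010
Step 5: G0=1(const) G1=G2|G4=0|0=0 G2=NOT G3=NOT 1=0 G3=G2=0 G4=NOT G1=NOT 1=0 -> 10000
Step 6: G0=1(const) G1=G2|G4=0|0=0 G2=NOT G3=NOT 0=1 G3=G2=0 G4=NOT G1=NOT 0=1 -> 10101
Step 7: G0=1(const) G1=G2|G4=1|1=1 G2=NOT G3=NOT 0=1 G3=G2=1 G4=NOT G1=NOT 0=1 -> 11111
State from step 7 equals state from step 3 -> cycle length 4

Answer: 4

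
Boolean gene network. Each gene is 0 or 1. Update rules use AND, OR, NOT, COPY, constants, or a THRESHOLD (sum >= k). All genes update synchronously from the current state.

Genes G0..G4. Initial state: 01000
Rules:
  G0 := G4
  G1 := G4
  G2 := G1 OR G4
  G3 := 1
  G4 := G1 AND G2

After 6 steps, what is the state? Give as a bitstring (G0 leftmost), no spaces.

Step 1: G0=G4=0 G1=G4=0 G2=G1|G4=1|0=1 G3=1(const) G4=G1&G2=1&0=0 -> 00110
Step 2: G0=G4=0 G1=G4=0 G2=G1|G4=0|0=0 G3=1(const) G4=G1&G2=0&1=0 -> 00010
Step 3: G0=G4=0 G1=G4=0 G2=G1|G4=0|0=0 G3=1(const) G4=G1&G2=0&0=0 -> 00010
Step 4: G0=G4=0 G1=G4=0 G2=G1|G4=0|0=0 G3=1(const) G4=G1&G2=0&0=0 -> 00010
Step 5: G0=G4=0 G1=G4=0 G2=G1|G4=0|0=0 G3=1(const) G4=G1&G2=0&0=0 -> 00010
Step 6: G0=G4=0 G1=G4=0 G2=G1|G4=0|0=0 G3=1(const) G4=G1&G2=0&0=0 -> 00010

00010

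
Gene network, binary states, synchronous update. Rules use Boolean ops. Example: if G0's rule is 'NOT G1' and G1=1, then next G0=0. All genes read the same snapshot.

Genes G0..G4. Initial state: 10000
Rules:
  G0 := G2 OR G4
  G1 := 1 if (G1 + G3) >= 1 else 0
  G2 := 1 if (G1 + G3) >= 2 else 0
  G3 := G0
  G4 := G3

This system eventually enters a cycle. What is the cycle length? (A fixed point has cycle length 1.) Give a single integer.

Answer: 3

Derivation:
Step 0: 10000
Step 1: G0=G2|G4=0|0=0 G1=(0+0>=1)=0 G2=(0+0>=2)=0 G3=G0=1 G4=G3=0 -> 00010
Step 2: G0=G2|G4=0|0=0 G1=(0+1>=1)=1 G2=(0+1>=2)=0 G3=G0=0 G4=G3=1 -> 01001
Step 3: G0=G2|G4=0|1=1 G1=(1+0>=1)=1 G2=(1+0>=2)=0 G3=G0=0 G4=G3=0 -> 11000
Step 4: G0=G2|G4=0|0=0 G1=(1+0>=1)=1 G2=(1+0>=2)=0 G3=G0=1 G4=G3=0 -> 01010
Step 5: G0=G2|G4=0|0=0 G1=(1+1>=1)=1 G2=(1+1>=2)=1 G3=G0=0 G4=G3=1 -> 01101
Step 6: G0=G2|G4=1|1=1 G1=(1+0>=1)=1 G2=(1+0>=2)=0 G3=G0=0 G4=G3=0 -> 11000
State from step 6 equals state from step 3 -> cycle length 3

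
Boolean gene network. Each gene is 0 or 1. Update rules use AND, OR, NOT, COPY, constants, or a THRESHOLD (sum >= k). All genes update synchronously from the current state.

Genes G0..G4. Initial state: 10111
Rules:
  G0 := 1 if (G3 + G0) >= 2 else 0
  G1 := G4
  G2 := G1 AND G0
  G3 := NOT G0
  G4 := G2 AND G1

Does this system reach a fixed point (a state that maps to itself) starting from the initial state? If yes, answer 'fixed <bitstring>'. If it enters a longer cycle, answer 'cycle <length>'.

Answer: fixed 00010

Derivation:
Step 0: 10111
Step 1: G0=(1+1>=2)=1 G1=G4=1 G2=G1&G0=0&1=0 G3=NOT G0=NOT 1=0 G4=G2&G1=1&0=0 -> 11000
Step 2: G0=(0+1>=2)=0 G1=G4=0 G2=G1&G0=1&1=1 G3=NOT G0=NOT 1=0 G4=G2&G1=0&1=0 -> 00100
Step 3: G0=(0+0>=2)=0 G1=G4=0 G2=G1&G0=0&0=0 G3=NOT G0=NOT 0=1 G4=G2&G1=1&0=0 -> 00010
Step 4: G0=(1+0>=2)=0 G1=G4=0 G2=G1&G0=0&0=0 G3=NOT G0=NOT 0=1 G4=G2&G1=0&0=0 -> 00010
Fixed point reached at step 3: 00010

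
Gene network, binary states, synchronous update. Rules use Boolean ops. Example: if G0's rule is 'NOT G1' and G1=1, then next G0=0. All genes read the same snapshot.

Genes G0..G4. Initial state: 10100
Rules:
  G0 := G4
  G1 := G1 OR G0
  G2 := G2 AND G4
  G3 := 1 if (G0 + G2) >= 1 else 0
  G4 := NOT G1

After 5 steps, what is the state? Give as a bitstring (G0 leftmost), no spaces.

Step 1: G0=G4=0 G1=G1|G0=0|1=1 G2=G2&G4=1&0=0 G3=(1+1>=1)=1 G4=NOT G1=NOT 0=1 -> 01011
Step 2: G0=G4=1 G1=G1|G0=1|0=1 G2=G2&G4=0&1=0 G3=(0+0>=1)=0 G4=NOT G1=NOT 1=0 -> 11000
Step 3: G0=G4=0 G1=G1|G0=1|1=1 G2=G2&G4=0&0=0 G3=(1+0>=1)=1 G4=NOT G1=NOT 1=0 -> 01010
Step 4: G0=G4=0 G1=G1|G0=1|0=1 G2=G2&G4=0&0=0 G3=(0+0>=1)=0 G4=NOT G1=NOT 1=0 -> 01000
Step 5: G0=G4=0 G1=G1|G0=1|0=1 G2=G2&G4=0&0=0 G3=(0+0>=1)=0 G4=NOT G1=NOT 1=0 -> 01000

01000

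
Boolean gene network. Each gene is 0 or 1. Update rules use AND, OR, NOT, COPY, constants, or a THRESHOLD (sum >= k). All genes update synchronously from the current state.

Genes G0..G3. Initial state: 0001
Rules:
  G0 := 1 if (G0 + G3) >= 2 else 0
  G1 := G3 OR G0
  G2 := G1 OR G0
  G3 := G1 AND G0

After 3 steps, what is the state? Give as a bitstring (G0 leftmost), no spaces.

Step 1: G0=(0+1>=2)=0 G1=G3|G0=1|0=1 G2=G1|G0=0|0=0 G3=G1&G0=0&0=0 -> 0100
Step 2: G0=(0+0>=2)=0 G1=G3|G0=0|0=0 G2=G1|G0=1|0=1 G3=G1&G0=1&0=0 -> 0010
Step 3: G0=(0+0>=2)=0 G1=G3|G0=0|0=0 G2=G1|G0=0|0=0 G3=G1&G0=0&0=0 -> 0000

0000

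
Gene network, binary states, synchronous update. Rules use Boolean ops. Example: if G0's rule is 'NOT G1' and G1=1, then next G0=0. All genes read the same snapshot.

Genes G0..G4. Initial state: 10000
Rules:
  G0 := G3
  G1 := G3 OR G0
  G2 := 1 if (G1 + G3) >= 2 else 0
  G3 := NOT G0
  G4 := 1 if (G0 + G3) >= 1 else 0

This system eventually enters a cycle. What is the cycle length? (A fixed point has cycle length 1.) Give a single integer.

Step 0: 10000
Step 1: G0=G3=0 G1=G3|G0=0|1=1 G2=(0+0>=2)=0 G3=NOT G0=NOT 1=0 G4=(1+0>=1)=1 -> 01001
Step 2: G0=G3=0 G1=G3|G0=0|0=0 G2=(1+0>=2)=0 G3=NOT G0=NOT 0=1 G4=(0+0>=1)=0 -> 00010
Step 3: G0=G3=1 G1=G3|G0=1|0=1 G2=(0+1>=2)=0 G3=NOT G0=NOT 0=1 G4=(0+1>=1)=1 -> 11011
Step 4: G0=G3=1 G1=G3|G0=1|1=1 G2=(1+1>=2)=1 G3=NOT G0=NOT 1=0 G4=(1+1>=1)=1 -> 11101
Step 5: G0=G3=0 G1=G3|G0=0|1=1 G2=(1+0>=2)=0 G3=NOT G0=NOT 1=0 G4=(1+0>=1)=1 -> 01001
State from step 5 equals state from step 1 -> cycle length 4

Answer: 4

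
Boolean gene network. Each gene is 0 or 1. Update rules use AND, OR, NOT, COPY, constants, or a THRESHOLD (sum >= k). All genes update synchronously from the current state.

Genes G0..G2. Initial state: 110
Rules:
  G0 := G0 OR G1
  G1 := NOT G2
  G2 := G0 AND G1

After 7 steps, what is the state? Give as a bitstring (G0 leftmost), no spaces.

Step 1: G0=G0|G1=1|1=1 G1=NOT G2=NOT 0=1 G2=G0&G1=1&1=1 -> 111
Step 2: G0=G0|G1=1|1=1 G1=NOT G2=NOT 1=0 G2=G0&G1=1&1=1 -> 101
Step 3: G0=G0|G1=1|0=1 G1=NOT G2=NOT 1=0 G2=G0&G1=1&0=0 -> 100
Step 4: G0=G0|G1=1|0=1 G1=NOT G2=NOT 0=1 G2=G0&G1=1&0=0 -> 110
Step 5: G0=G0|G1=1|1=1 G1=NOT G2=NOT 0=1 G2=G0&G1=1&1=1 -> 111
Step 6: G0=G0|G1=1|1=1 G1=NOT G2=NOT 1=0 G2=G0&G1=1&1=1 -> 101
Step 7: G0=G0|G1=1|0=1 G1=NOT G2=NOT 1=0 G2=G0&G1=1&0=0 -> 100

100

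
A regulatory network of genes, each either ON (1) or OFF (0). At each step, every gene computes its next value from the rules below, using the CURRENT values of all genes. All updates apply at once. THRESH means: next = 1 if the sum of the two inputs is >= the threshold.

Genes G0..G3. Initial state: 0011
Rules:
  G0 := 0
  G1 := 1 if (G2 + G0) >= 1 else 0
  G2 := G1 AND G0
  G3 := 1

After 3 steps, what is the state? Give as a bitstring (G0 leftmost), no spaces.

Step 1: G0=0(const) G1=(1+0>=1)=1 G2=G1&G0=0&0=0 G3=1(const) -> 0101
Step 2: G0=0(const) G1=(0+0>=1)=0 G2=G1&G0=1&0=0 G3=1(const) -> 0001
Step 3: G0=0(const) G1=(0+0>=1)=0 G2=G1&G0=0&0=0 G3=1(const) -> 0001

0001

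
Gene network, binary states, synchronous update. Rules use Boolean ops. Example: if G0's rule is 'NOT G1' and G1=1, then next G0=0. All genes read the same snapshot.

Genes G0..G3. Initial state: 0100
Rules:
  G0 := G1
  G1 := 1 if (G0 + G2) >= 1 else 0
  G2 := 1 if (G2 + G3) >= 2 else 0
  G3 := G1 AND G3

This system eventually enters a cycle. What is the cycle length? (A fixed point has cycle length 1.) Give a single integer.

Answer: 2

Derivation:
Step 0: 0100
Step 1: G0=G1=1 G1=(0+0>=1)=0 G2=(0+0>=2)=0 G3=G1&G3=1&0=0 -> 1000
Step 2: G0=G1=0 G1=(1+0>=1)=1 G2=(0+0>=2)=0 G3=G1&G3=0&0=0 -> 0100
State from step 2 equals state from step 0 -> cycle length 2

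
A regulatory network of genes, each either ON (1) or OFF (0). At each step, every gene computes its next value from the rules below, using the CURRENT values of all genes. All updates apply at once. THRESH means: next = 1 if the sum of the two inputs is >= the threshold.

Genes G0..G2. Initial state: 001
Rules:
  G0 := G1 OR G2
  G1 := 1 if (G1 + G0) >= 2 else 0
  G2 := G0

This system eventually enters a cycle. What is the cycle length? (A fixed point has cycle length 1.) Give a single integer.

Step 0: 001
Step 1: G0=G1|G2=0|1=1 G1=(0+0>=2)=0 G2=G0=0 -> 100
Step 2: G0=G1|G2=0|0=0 G1=(0+1>=2)=0 G2=G0=1 -> 001
State from step 2 equals state from step 0 -> cycle length 2

Answer: 2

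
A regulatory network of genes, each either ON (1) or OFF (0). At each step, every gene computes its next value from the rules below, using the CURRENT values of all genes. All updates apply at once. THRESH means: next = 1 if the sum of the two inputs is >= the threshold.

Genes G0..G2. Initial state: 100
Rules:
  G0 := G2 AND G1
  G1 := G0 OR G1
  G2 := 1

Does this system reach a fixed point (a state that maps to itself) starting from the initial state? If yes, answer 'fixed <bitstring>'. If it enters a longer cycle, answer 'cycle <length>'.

Answer: fixed 111

Derivation:
Step 0: 100
Step 1: G0=G2&G1=0&0=0 G1=G0|G1=1|0=1 G2=1(const) -> 011
Step 2: G0=G2&G1=1&1=1 G1=G0|G1=0|1=1 G2=1(const) -> 111
Step 3: G0=G2&G1=1&1=1 G1=G0|G1=1|1=1 G2=1(const) -> 111
Fixed point reached at step 2: 111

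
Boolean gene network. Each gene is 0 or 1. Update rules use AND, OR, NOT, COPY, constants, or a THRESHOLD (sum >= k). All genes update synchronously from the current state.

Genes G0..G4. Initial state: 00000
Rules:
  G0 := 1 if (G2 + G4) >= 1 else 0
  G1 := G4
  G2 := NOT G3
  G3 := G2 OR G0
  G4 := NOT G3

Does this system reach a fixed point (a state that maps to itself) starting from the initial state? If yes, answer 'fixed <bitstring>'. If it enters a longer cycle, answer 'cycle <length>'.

Step 0: 00000
Step 1: G0=(0+0>=1)=0 G1=G4=0 G2=NOT G3=NOT 0=1 G3=G2|G0=0|0=0 G4=NOT G3=NOT 0=1 -> 00101
Step 2: G0=(1+1>=1)=1 G1=G4=1 G2=NOT G3=NOT 0=1 G3=G2|G0=1|0=1 G4=NOT G3=NOT 0=1 -> 11111
Step 3: G0=(1+1>=1)=1 G1=G4=1 G2=NOT G3=NOT 1=0 G3=G2|G0=1|1=1 G4=NOT G3=NOT 1=0 -> 11010
Step 4: G0=(0+0>=1)=0 G1=G4=0 G2=NOT G3=NOT 1=0 G3=G2|G0=0|1=1 G4=NOT G3=NOT 1=0 -> 00010
Step 5: G0=(0+0>=1)=0 G1=G4=0 G2=NOT G3=NOT 1=0 G3=G2|G0=0|0=0 G4=NOT G3=NOT 1=0 -> 00000
Cycle of length 5 starting at step 0 -> no fixed point

Answer: cycle 5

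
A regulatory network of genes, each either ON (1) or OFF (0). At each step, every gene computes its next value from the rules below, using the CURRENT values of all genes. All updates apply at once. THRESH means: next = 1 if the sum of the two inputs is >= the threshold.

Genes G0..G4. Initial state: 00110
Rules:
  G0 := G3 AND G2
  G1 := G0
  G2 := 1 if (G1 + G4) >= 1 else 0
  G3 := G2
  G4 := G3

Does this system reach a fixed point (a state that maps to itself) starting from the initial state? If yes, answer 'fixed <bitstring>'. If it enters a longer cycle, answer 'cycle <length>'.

Step 0: 00110
Step 1: G0=G3&G2=1&1=1 G1=G0=0 G2=(0+0>=1)=0 G3=G2=1 G4=G3=1 -> 10011
Step 2: G0=G3&G2=1&0=0 G1=G0=1 G2=(0+1>=1)=1 G3=G2=0 G4=G3=1 -> 01101
Step 3: G0=G3&G2=0&1=0 G1=G0=0 G2=(1+1>=1)=1 G3=G2=1 G4=G3=0 -> 00110
Cycle of length 3 starting at step 0 -> no fixed point

Answer: cycle 3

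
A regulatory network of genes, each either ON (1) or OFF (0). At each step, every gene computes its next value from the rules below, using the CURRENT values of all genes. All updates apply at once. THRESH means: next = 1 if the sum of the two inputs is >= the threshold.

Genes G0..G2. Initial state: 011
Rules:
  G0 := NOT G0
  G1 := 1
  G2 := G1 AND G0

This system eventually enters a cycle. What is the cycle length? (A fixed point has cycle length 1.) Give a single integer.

Step 0: 011
Step 1: G0=NOT G0=NOT 0=1 G1=1(const) G2=G1&G0=1&0=0 -> 110
Step 2: G0=NOT G0=NOT 1=0 G1=1(const) G2=G1&G0=1&1=1 -> 011
State from step 2 equals state from step 0 -> cycle length 2

Answer: 2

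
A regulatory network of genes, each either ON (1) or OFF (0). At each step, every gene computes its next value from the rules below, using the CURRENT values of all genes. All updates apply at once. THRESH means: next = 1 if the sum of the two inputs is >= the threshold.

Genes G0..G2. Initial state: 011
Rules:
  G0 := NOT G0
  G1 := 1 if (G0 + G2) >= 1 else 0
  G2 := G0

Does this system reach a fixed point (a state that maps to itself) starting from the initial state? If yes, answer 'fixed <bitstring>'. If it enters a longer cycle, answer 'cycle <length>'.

Answer: cycle 2

Derivation:
Step 0: 011
Step 1: G0=NOT G0=NOT 0=1 G1=(0+1>=1)=1 G2=G0=0 -> 110
Step 2: G0=NOT G0=NOT 1=0 G1=(1+0>=1)=1 G2=G0=1 -> 011
Cycle of length 2 starting at step 0 -> no fixed point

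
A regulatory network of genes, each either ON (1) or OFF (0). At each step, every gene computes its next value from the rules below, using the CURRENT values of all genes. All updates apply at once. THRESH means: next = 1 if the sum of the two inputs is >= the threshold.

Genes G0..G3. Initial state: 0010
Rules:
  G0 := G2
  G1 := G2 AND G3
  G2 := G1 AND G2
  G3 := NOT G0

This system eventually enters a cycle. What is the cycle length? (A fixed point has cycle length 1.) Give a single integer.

Answer: 1

Derivation:
Step 0: 0010
Step 1: G0=G2=1 G1=G2&G3=1&0=0 G2=G1&G2=0&1=0 G3=NOT G0=NOT 0=1 -> 1001
Step 2: G0=G2=0 G1=G2&G3=0&1=0 G2=G1&G2=0&0=0 G3=NOT G0=NOT 1=0 -> 0000
Step 3: G0=G2=0 G1=G2&G3=0&0=0 G2=G1&G2=0&0=0 G3=NOT G0=NOT 0=1 -> 0001
Step 4: G0=G2=0 G1=G2&G3=0&1=0 G2=G1&G2=0&0=0 G3=NOT G0=NOT 0=1 -> 0001
State from step 4 equals state from step 3 -> cycle length 1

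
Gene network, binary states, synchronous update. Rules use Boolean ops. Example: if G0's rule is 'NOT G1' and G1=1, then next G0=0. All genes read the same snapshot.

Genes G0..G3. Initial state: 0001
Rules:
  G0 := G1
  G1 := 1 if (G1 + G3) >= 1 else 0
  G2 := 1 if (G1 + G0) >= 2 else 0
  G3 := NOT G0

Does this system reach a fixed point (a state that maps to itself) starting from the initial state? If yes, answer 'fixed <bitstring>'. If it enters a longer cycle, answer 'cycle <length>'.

Answer: fixed 1110

Derivation:
Step 0: 0001
Step 1: G0=G1=0 G1=(0+1>=1)=1 G2=(0+0>=2)=0 G3=NOT G0=NOT 0=1 -> 0101
Step 2: G0=G1=1 G1=(1+1>=1)=1 G2=(1+0>=2)=0 G3=NOT G0=NOT 0=1 -> 1101
Step 3: G0=G1=1 G1=(1+1>=1)=1 G2=(1+1>=2)=1 G3=NOT G0=NOT 1=0 -> 1110
Step 4: G0=G1=1 G1=(1+0>=1)=1 G2=(1+1>=2)=1 G3=NOT G0=NOT 1=0 -> 1110
Fixed point reached at step 3: 1110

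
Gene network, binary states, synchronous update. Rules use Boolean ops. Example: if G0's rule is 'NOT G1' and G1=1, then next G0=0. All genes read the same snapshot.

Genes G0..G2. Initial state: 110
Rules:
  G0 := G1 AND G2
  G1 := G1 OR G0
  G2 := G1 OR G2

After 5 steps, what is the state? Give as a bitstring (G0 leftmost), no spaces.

Step 1: G0=G1&G2=1&0=0 G1=G1|G0=1|1=1 G2=G1|G2=1|0=1 -> 011
Step 2: G0=G1&G2=1&1=1 G1=G1|G0=1|0=1 G2=G1|G2=1|1=1 -> 111
Step 3: G0=G1&G2=1&1=1 G1=G1|G0=1|1=1 G2=G1|G2=1|1=1 -> 111
Step 4: G0=G1&G2=1&1=1 G1=G1|G0=1|1=1 G2=G1|G2=1|1=1 -> 111
Step 5: G0=G1&G2=1&1=1 G1=G1|G0=1|1=1 G2=G1|G2=1|1=1 -> 111

111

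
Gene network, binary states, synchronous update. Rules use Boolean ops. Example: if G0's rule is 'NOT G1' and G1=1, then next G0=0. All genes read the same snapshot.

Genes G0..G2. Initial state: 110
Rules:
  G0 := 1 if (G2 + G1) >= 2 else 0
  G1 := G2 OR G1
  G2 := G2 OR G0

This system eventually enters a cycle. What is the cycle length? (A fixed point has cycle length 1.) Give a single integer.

Answer: 1

Derivation:
Step 0: 110
Step 1: G0=(0+1>=2)=0 G1=G2|G1=0|1=1 G2=G2|G0=0|1=1 -> 011
Step 2: G0=(1+1>=2)=1 G1=G2|G1=1|1=1 G2=G2|G0=1|0=1 -> 111
Step 3: G0=(1+1>=2)=1 G1=G2|G1=1|1=1 G2=G2|G0=1|1=1 -> 111
State from step 3 equals state from step 2 -> cycle length 1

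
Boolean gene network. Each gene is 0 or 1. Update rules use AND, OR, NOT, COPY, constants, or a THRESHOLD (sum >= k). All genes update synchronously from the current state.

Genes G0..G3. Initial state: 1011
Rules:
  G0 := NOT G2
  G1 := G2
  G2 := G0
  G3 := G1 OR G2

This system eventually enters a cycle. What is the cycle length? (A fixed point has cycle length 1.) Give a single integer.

Answer: 4

Derivation:
Step 0: 1011
Step 1: G0=NOT G2=NOT 1=0 G1=G2=1 G2=G0=1 G3=G1|G2=0|1=1 -> 0111
Step 2: G0=NOT G2=NOT 1=0 G1=G2=1 G2=G0=0 G3=G1|G2=1|1=1 -> 0101
Step 3: G0=NOT G2=NOT 0=1 G1=G2=0 G2=G0=0 G3=G1|G2=1|0=1 -> 1001
Step 4: G0=NOT G2=NOT 0=1 G1=G2=0 G2=G0=1 G3=G1|G2=0|0=0 -> 1010
Step 5: G0=NOT G2=NOT 1=0 G1=G2=1 G2=G0=1 G3=G1|G2=0|1=1 -> 0111
State from step 5 equals state from step 1 -> cycle length 4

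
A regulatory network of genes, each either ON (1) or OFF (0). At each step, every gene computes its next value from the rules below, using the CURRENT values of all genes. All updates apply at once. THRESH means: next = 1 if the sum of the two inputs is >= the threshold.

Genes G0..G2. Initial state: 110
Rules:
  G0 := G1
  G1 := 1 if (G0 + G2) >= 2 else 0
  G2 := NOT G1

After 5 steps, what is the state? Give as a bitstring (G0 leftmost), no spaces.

Step 1: G0=G1=1 G1=(1+0>=2)=0 G2=NOT G1=NOT 1=0 -> 100
Step 2: G0=G1=0 G1=(1+0>=2)=0 G2=NOT G1=NOT 0=1 -> 001
Step 3: G0=G1=0 G1=(0+1>=2)=0 G2=NOT G1=NOT 0=1 -> 001
Step 4: G0=G1=0 G1=(0+1>=2)=0 G2=NOT G1=NOT 0=1 -> 001
Step 5: G0=G1=0 G1=(0+1>=2)=0 G2=NOT G1=NOT 0=1 -> 001

001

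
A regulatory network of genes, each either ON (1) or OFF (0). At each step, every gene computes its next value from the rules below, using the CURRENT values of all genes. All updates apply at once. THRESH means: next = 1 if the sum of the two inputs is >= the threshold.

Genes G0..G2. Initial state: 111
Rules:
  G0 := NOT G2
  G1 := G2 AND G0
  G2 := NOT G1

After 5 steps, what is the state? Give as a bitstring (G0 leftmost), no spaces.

Step 1: G0=NOT G2=NOT 1=0 G1=G2&G0=1&1=1 G2=NOT G1=NOT 1=0 -> 010
Step 2: G0=NOT G2=NOT 0=1 G1=G2&G0=0&0=0 G2=NOT G1=NOT 1=0 -> 100
Step 3: G0=NOT G2=NOT 0=1 G1=G2&G0=0&1=0 G2=NOT G1=NOT 0=1 -> 101
Step 4: G0=NOT G2=NOT 1=0 G1=G2&G0=1&1=1 G2=NOT G1=NOT 0=1 -> 011
Step 5: G0=NOT G2=NOT 1=0 G1=G2&G0=1&0=0 G2=NOT G1=NOT 1=0 -> 000

000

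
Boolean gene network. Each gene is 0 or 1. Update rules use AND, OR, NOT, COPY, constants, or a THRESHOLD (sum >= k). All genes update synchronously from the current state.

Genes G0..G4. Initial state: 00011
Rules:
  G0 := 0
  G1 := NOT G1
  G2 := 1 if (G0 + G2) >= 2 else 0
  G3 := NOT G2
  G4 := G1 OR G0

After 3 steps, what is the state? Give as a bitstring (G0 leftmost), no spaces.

Step 1: G0=0(const) G1=NOT G1=NOT 0=1 G2=(0+0>=2)=0 G3=NOT G2=NOT 0=1 G4=G1|G0=0|0=0 -> 01010
Step 2: G0=0(const) G1=NOT G1=NOT 1=0 G2=(0+0>=2)=0 G3=NOT G2=NOT 0=1 G4=G1|G0=1|0=1 -> 00011
Step 3: G0=0(const) G1=NOT G1=NOT 0=1 G2=(0+0>=2)=0 G3=NOT G2=NOT 0=1 G4=G1|G0=0|0=0 -> 01010

01010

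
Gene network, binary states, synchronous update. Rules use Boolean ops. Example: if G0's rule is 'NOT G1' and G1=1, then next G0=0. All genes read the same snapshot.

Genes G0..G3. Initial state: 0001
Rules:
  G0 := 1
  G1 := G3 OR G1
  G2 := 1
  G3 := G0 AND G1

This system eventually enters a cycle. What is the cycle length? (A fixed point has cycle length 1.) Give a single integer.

Step 0: 0001
Step 1: G0=1(const) G1=G3|G1=1|0=1 G2=1(const) G3=G0&G1=0&0=0 -> 1110
Step 2: G0=1(const) G1=G3|G1=0|1=1 G2=1(const) G3=G0&G1=1&1=1 -> 1111
Step 3: G0=1(const) G1=G3|G1=1|1=1 G2=1(const) G3=G0&G1=1&1=1 -> 1111
State from step 3 equals state from step 2 -> cycle length 1

Answer: 1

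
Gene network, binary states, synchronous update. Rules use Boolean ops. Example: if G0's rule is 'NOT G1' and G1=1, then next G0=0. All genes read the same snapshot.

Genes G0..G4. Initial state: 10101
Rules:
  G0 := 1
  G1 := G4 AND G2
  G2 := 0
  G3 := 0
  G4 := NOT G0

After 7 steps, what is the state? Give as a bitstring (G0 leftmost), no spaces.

Step 1: G0=1(const) G1=G4&G2=1&1=1 G2=0(const) G3=0(const) G4=NOT G0=NOT 1=0 -> 11000
Step 2: G0=1(const) G1=G4&G2=0&0=0 G2=0(const) G3=0(const) G4=NOT G0=NOT 1=0 -> 10000
Step 3: G0=1(const) G1=G4&G2=0&0=0 G2=0(const) G3=0(const) G4=NOT G0=NOT 1=0 -> 10000
Step 4: G0=1(const) G1=G4&G2=0&0=0 G2=0(const) G3=0(const) G4=NOT G0=NOT 1=0 -> 10000
Step 5: G0=1(const) G1=G4&G2=0&0=0 G2=0(const) G3=0(const) G4=NOT G0=NOT 1=0 -> 10000
Step 6: G0=1(const) G1=G4&G2=0&0=0 G2=0(const) G3=0(const) G4=NOT G0=NOT 1=0 -> 10000
Step 7: G0=1(const) G1=G4&G2=0&0=0 G2=0(const) G3=0(const) G4=NOT G0=NOT 1=0 -> 10000

10000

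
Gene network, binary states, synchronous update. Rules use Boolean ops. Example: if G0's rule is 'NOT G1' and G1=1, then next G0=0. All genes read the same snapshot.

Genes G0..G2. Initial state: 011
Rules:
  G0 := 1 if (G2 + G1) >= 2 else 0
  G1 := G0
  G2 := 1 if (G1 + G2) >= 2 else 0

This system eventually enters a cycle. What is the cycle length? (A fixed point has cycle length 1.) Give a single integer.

Answer: 1

Derivation:
Step 0: 011
Step 1: G0=(1+1>=2)=1 G1=G0=0 G2=(1+1>=2)=1 -> 101
Step 2: G0=(1+0>=2)=0 G1=G0=1 G2=(0+1>=2)=0 -> 010
Step 3: G0=(0+1>=2)=0 G1=G0=0 G2=(1+0>=2)=0 -> 000
Step 4: G0=(0+0>=2)=0 G1=G0=0 G2=(0+0>=2)=0 -> 000
State from step 4 equals state from step 3 -> cycle length 1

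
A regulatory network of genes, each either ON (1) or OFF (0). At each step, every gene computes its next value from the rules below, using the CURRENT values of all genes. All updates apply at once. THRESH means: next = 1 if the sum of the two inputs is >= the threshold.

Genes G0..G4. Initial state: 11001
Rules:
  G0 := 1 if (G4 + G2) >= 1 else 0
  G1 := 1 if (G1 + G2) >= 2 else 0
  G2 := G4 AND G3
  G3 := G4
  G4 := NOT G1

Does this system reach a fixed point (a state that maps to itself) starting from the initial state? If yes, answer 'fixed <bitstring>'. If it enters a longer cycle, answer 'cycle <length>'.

Answer: fixed 10111

Derivation:
Step 0: 11001
Step 1: G0=(1+0>=1)=1 G1=(1+0>=2)=0 G2=G4&G3=1&0=0 G3=G4=1 G4=NOT G1=NOT 1=0 -> 10010
Step 2: G0=(0+0>=1)=0 G1=(0+0>=2)=0 G2=G4&G3=0&1=0 G3=G4=0 G4=NOT G1=NOT 0=1 -> 00001
Step 3: G0=(1+0>=1)=1 G1=(0+0>=2)=0 G2=G4&G3=1&0=0 G3=G4=1 G4=NOT G1=NOT 0=1 -> 10011
Step 4: G0=(1+0>=1)=1 G1=(0+0>=2)=0 G2=G4&G3=1&1=1 G3=G4=1 G4=NOT G1=NOT 0=1 -> 10111
Step 5: G0=(1+1>=1)=1 G1=(0+1>=2)=0 G2=G4&G3=1&1=1 G3=G4=1 G4=NOT G1=NOT 0=1 -> 10111
Fixed point reached at step 4: 10111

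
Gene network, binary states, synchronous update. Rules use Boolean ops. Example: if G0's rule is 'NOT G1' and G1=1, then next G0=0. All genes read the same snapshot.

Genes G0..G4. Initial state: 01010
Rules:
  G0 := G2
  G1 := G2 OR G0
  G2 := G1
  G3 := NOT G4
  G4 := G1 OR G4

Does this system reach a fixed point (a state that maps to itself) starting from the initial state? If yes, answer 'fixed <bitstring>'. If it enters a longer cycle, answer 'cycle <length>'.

Step 0: 01010
Step 1: G0=G2=0 G1=G2|G0=0|0=0 G2=G1=1 G3=NOT G4=NOT 0=1 G4=G1|G4=1|0=1 -> 00111
Step 2: G0=G2=1 G1=G2|G0=1|0=1 G2=G1=0 G3=NOT G4=NOT 1=0 G4=G1|G4=0|1=1 -> 11001
Step 3: G0=G2=0 G1=G2|G0=0|1=1 G2=G1=1 G3=NOT G4=NOT 1=0 G4=G1|G4=1|1=1 -> 01101
Step 4: G0=G2=1 G1=G2|G0=1|0=1 G2=G1=1 G3=NOT G4=NOT 1=0 G4=G1|G4=1|1=1 -> 11101
Step 5: G0=G2=1 G1=G2|G0=1|1=1 G2=G1=1 G3=NOT G4=NOT 1=0 G4=G1|G4=1|1=1 -> 11101
Fixed point reached at step 4: 11101

Answer: fixed 11101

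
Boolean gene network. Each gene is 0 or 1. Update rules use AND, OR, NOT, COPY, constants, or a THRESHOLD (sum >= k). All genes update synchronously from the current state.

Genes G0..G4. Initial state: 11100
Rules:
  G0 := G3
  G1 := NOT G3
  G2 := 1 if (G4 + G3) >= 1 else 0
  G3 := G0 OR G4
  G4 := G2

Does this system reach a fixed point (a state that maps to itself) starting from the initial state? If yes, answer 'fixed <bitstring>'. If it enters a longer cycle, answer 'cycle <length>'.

Step 0: 11100
Step 1: G0=G3=0 G1=NOT G3=NOT 0=1 G2=(0+0>=1)=0 G3=G0|G4=1|0=1 G4=G2=1 -> 01011
Step 2: G0=G3=1 G1=NOT G3=NOT 1=0 G2=(1+1>=1)=1 G3=G0|G4=0|1=1 G4=G2=0 -> 10110
Step 3: G0=G3=1 G1=NOT G3=NOT 1=0 G2=(0+1>=1)=1 G3=G0|G4=1|0=1 G4=G2=1 -> 10111
Step 4: G0=G3=1 G1=NOT G3=NOT 1=0 G2=(1+1>=1)=1 G3=G0|G4=1|1=1 G4=G2=1 -> 10111
Fixed point reached at step 3: 10111

Answer: fixed 10111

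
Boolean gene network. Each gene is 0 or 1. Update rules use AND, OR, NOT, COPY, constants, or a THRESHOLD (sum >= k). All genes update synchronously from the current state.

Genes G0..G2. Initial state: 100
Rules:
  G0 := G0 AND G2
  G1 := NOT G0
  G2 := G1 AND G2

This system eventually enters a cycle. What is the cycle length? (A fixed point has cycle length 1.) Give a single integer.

Answer: 1

Derivation:
Step 0: 100
Step 1: G0=G0&G2=1&0=0 G1=NOT G0=NOT 1=0 G2=G1&G2=0&0=0 -> 000
Step 2: G0=G0&G2=0&0=0 G1=NOT G0=NOT 0=1 G2=G1&G2=0&0=0 -> 010
Step 3: G0=G0&G2=0&0=0 G1=NOT G0=NOT 0=1 G2=G1&G2=1&0=0 -> 010
State from step 3 equals state from step 2 -> cycle length 1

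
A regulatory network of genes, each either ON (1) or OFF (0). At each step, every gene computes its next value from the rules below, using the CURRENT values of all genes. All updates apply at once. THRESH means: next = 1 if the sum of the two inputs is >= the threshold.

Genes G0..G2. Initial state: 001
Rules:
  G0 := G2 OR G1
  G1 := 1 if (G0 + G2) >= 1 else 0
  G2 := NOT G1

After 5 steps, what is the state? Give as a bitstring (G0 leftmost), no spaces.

Step 1: G0=G2|G1=1|0=1 G1=(0+1>=1)=1 G2=NOT G1=NOT 0=1 -> 111
Step 2: G0=G2|G1=1|1=1 G1=(1+1>=1)=1 G2=NOT G1=NOT 1=0 -> 110
Step 3: G0=G2|G1=0|1=1 G1=(1+0>=1)=1 G2=NOT G1=NOT 1=0 -> 110
Step 4: G0=G2|G1=0|1=1 G1=(1+0>=1)=1 G2=NOT G1=NOT 1=0 -> 110
Step 5: G0=G2|G1=0|1=1 G1=(1+0>=1)=1 G2=NOT G1=NOT 1=0 -> 110

110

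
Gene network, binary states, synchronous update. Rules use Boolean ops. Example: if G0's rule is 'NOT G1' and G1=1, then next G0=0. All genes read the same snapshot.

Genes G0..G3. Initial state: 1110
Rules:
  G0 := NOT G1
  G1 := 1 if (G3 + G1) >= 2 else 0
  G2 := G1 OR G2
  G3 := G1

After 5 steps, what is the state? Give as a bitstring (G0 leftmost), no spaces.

Step 1: G0=NOT G1=NOT 1=0 G1=(0+1>=2)=0 G2=G1|G2=1|1=1 G3=G1=1 -> 0011
Step 2: G0=NOT G1=NOT 0=1 G1=(1+0>=2)=0 G2=G1|G2=0|1=1 G3=G1=0 -> 1010
Step 3: G0=NOT G1=NOT 0=1 G1=(0+0>=2)=0 G2=G1|G2=0|1=1 G3=G1=0 -> 1010
Step 4: G0=NOT G1=NOT 0=1 G1=(0+0>=2)=0 G2=G1|G2=0|1=1 G3=G1=0 -> 1010
Step 5: G0=NOT G1=NOT 0=1 G1=(0+0>=2)=0 G2=G1|G2=0|1=1 G3=G1=0 -> 1010

1010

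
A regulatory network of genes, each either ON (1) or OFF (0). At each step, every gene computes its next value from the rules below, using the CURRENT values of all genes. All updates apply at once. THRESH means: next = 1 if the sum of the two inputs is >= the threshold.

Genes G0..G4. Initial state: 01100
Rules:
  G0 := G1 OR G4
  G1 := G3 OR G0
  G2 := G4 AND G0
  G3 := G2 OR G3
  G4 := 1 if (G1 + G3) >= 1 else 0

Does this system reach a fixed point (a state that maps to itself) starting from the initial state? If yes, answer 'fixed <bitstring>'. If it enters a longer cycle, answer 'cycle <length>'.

Step 0: 01100
Step 1: G0=G1|G4=1|0=1 G1=G3|G0=0|0=0 G2=G4&G0=0&0=0 G3=G2|G3=1|0=1 G4=(1+0>=1)=1 -> 10011
Step 2: G0=G1|G4=0|1=1 G1=G3|G0=1|1=1 G2=G4&G0=1&1=1 G3=G2|G3=0|1=1 G4=(0+1>=1)=1 -> 11111
Step 3: G0=G1|G4=1|1=1 G1=G3|G0=1|1=1 G2=G4&G0=1&1=1 G3=G2|G3=1|1=1 G4=(1+1>=1)=1 -> 11111
Fixed point reached at step 2: 11111

Answer: fixed 11111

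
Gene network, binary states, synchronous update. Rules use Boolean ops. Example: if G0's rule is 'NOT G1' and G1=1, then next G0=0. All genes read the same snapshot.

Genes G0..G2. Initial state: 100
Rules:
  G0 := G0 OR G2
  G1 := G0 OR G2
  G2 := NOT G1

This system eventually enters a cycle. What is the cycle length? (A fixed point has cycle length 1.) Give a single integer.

Step 0: 100
Step 1: G0=G0|G2=1|0=1 G1=G0|G2=1|0=1 G2=NOT G1=NOT 0=1 -> 111
Step 2: G0=G0|G2=1|1=1 G1=G0|G2=1|1=1 G2=NOT G1=NOT 1=0 -> 110
Step 3: G0=G0|G2=1|0=1 G1=G0|G2=1|0=1 G2=NOT G1=NOT 1=0 -> 110
State from step 3 equals state from step 2 -> cycle length 1

Answer: 1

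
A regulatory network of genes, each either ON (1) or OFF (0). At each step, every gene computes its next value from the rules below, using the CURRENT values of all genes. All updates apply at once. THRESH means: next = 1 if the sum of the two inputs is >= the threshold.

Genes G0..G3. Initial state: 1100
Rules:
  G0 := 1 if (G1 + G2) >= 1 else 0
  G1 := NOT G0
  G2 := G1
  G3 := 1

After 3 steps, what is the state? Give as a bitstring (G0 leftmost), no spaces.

Step 1: G0=(1+0>=1)=1 G1=NOT G0=NOT 1=0 G2=G1=1 G3=1(const) -> 1011
Step 2: G0=(0+1>=1)=1 G1=NOT G0=NOT 1=0 G2=G1=0 G3=1(const) -> 1001
Step 3: G0=(0+0>=1)=0 G1=NOT G0=NOT 1=0 G2=G1=0 G3=1(const) -> 0001

0001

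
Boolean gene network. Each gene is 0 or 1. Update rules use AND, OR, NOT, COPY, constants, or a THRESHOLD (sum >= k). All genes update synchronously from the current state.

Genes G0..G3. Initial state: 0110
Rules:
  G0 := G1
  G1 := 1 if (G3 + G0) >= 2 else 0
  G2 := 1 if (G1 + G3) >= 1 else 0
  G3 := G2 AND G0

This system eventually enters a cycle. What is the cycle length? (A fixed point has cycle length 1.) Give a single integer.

Step 0: 0110
Step 1: G0=G1=1 G1=(0+0>=2)=0 G2=(1+0>=1)=1 G3=G2&G0=1&0=0 -> 1010
Step 2: G0=G1=0 G1=(0+1>=2)=0 G2=(0+0>=1)=0 G3=G2&G0=1&1=1 -> 0001
Step 3: G0=G1=0 G1=(1+0>=2)=0 G2=(0+1>=1)=1 G3=G2&G0=0&0=0 -> 0010
Step 4: G0=G1=0 G1=(0+0>=2)=0 G2=(0+0>=1)=0 G3=G2&G0=1&0=0 -> 0000
Step 5: G0=G1=0 G1=(0+0>=2)=0 G2=(0+0>=1)=0 G3=G2&G0=0&0=0 -> 0000
State from step 5 equals state from step 4 -> cycle length 1

Answer: 1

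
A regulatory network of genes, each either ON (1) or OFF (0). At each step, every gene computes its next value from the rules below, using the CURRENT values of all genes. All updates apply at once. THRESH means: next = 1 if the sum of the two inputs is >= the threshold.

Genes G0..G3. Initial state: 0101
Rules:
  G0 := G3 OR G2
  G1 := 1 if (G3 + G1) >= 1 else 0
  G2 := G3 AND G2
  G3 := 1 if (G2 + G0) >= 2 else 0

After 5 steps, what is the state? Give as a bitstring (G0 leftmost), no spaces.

Step 1: G0=G3|G2=1|0=1 G1=(1+1>=1)=1 G2=G3&G2=1&0=0 G3=(0+0>=2)=0 -> 1100
Step 2: G0=G3|G2=0|0=0 G1=(0+1>=1)=1 G2=G3&G2=0&0=0 G3=(0+1>=2)=0 -> 0100
Step 3: G0=G3|G2=0|0=0 G1=(0+1>=1)=1 G2=G3&G2=0&0=0 G3=(0+0>=2)=0 -> 0100
Step 4: G0=G3|G2=0|0=0 G1=(0+1>=1)=1 G2=G3&G2=0&0=0 G3=(0+0>=2)=0 -> 0100
Step 5: G0=G3|G2=0|0=0 G1=(0+1>=1)=1 G2=G3&G2=0&0=0 G3=(0+0>=2)=0 -> 0100

0100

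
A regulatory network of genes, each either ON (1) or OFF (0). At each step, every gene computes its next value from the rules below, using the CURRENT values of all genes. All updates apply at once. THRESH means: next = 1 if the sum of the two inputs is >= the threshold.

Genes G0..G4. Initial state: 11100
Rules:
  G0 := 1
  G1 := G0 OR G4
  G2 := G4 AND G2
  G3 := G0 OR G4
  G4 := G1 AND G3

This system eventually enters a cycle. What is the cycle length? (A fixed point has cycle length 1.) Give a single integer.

Answer: 1

Derivation:
Step 0: 11100
Step 1: G0=1(const) G1=G0|G4=1|0=1 G2=G4&G2=0&1=0 G3=G0|G4=1|0=1 G4=G1&G3=1&0=0 -> 11010
Step 2: G0=1(const) G1=G0|G4=1|0=1 G2=G4&G2=0&0=0 G3=G0|G4=1|0=1 G4=G1&G3=1&1=1 -> 11011
Step 3: G0=1(const) G1=G0|G4=1|1=1 G2=G4&G2=1&0=0 G3=G0|G4=1|1=1 G4=G1&G3=1&1=1 -> 11011
State from step 3 equals state from step 2 -> cycle length 1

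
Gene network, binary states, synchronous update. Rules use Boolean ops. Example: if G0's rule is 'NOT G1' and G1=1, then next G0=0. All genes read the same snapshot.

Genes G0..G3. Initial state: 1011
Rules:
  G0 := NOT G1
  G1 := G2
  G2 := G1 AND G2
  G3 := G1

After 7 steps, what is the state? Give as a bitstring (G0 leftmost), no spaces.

Step 1: G0=NOT G1=NOT 0=1 G1=G2=1 G2=G1&G2=0&1=0 G3=G1=0 -> 1100
Step 2: G0=NOT G1=NOT 1=0 G1=G2=0 G2=G1&G2=1&0=0 G3=G1=1 -> 0001
Step 3: G0=NOT G1=NOT 0=1 G1=G2=0 G2=G1&G2=0&0=0 G3=G1=0 -> 1000
Step 4: G0=NOT G1=NOT 0=1 G1=G2=0 G2=G1&G2=0&0=0 G3=G1=0 -> 1000
Step 5: G0=NOT G1=NOT 0=1 G1=G2=0 G2=G1&G2=0&0=0 G3=G1=0 -> 1000
Step 6: G0=NOT G1=NOT 0=1 G1=G2=0 G2=G1&G2=0&0=0 G3=G1=0 -> 1000
Step 7: G0=NOT G1=NOT 0=1 G1=G2=0 G2=G1&G2=0&0=0 G3=G1=0 -> 1000

1000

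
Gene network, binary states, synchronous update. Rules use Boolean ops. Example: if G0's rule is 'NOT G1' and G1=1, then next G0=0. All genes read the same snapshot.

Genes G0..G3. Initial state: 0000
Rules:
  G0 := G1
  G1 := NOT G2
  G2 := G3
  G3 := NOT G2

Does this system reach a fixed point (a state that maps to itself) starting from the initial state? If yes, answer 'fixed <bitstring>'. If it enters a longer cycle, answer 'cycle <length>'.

Answer: cycle 4

Derivation:
Step 0: 0000
Step 1: G0=G1=0 G1=NOT G2=NOT 0=1 G2=G3=0 G3=NOT G2=NOT 0=1 -> 0101
Step 2: G0=G1=1 G1=NOT G2=NOT 0=1 G2=G3=1 G3=NOT G2=NOT 0=1 -> 1111
Step 3: G0=G1=1 G1=NOT G2=NOT 1=0 G2=G3=1 G3=NOT G2=NOT 1=0 -> 1010
Step 4: G0=G1=0 G1=NOT G2=NOT 1=0 G2=G3=0 G3=NOT G2=NOT 1=0 -> 0000
Cycle of length 4 starting at step 0 -> no fixed point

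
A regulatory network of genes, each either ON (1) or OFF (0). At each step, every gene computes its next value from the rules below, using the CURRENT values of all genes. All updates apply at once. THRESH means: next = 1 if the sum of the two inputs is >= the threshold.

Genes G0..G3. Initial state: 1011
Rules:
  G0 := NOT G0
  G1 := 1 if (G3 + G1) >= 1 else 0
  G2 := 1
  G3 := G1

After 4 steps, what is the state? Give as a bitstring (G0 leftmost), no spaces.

Step 1: G0=NOT G0=NOT 1=0 G1=(1+0>=1)=1 G2=1(const) G3=G1=0 -> 0110
Step 2: G0=NOT G0=NOT 0=1 G1=(0+1>=1)=1 G2=1(const) G3=G1=1 -> 1111
Step 3: G0=NOT G0=NOT 1=0 G1=(1+1>=1)=1 G2=1(const) G3=G1=1 -> 0111
Step 4: G0=NOT G0=NOT 0=1 G1=(1+1>=1)=1 G2=1(const) G3=G1=1 -> 1111

1111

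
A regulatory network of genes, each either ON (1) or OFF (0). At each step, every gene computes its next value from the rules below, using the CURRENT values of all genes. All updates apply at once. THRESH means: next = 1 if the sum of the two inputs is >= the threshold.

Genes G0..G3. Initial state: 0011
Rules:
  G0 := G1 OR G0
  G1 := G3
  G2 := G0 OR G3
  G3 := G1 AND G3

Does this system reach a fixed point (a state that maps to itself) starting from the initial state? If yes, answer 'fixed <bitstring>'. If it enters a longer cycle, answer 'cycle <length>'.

Step 0: 0011
Step 1: G0=G1|G0=0|0=0 G1=G3=1 G2=G0|G3=0|1=1 G3=G1&G3=0&1=0 -> 0110
Step 2: G0=G1|G0=1|0=1 G1=G3=0 G2=G0|G3=0|0=0 G3=G1&G3=1&0=0 -> 1000
Step 3: G0=G1|G0=0|1=1 G1=G3=0 G2=G0|G3=1|0=1 G3=G1&G3=0&0=0 -> 1010
Step 4: G0=G1|G0=0|1=1 G1=G3=0 G2=G0|G3=1|0=1 G3=G1&G3=0&0=0 -> 1010
Fixed point reached at step 3: 1010

Answer: fixed 1010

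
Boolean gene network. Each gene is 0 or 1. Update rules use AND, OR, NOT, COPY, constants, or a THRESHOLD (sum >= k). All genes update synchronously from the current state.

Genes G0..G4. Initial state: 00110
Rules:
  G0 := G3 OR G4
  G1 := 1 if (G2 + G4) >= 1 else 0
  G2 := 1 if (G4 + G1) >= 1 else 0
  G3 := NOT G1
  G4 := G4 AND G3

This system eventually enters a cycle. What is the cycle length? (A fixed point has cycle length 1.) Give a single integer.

Answer: 2

Derivation:
Step 0: 00110
Step 1: G0=G3|G4=1|0=1 G1=(1+0>=1)=1 G2=(0+0>=1)=0 G3=NOT G1=NOT 0=1 G4=G4&G3=0&1=0 -> 11010
Step 2: G0=G3|G4=1|0=1 G1=(0+0>=1)=0 G2=(0+1>=1)=1 G3=NOT G1=NOT 1=0 G4=G4&G3=0&1=0 -> 10100
Step 3: G0=G3|G4=0|0=0 G1=(1+0>=1)=1 G2=(0+0>=1)=0 G3=NOT G1=NOT 0=1 G4=G4&G3=0&0=0 -> 01010
Step 4: G0=G3|G4=1|0=1 G1=(0+0>=1)=0 G2=(0+1>=1)=1 G3=NOT G1=NOT 1=0 G4=G4&G3=0&1=0 -> 10100
State from step 4 equals state from step 2 -> cycle length 2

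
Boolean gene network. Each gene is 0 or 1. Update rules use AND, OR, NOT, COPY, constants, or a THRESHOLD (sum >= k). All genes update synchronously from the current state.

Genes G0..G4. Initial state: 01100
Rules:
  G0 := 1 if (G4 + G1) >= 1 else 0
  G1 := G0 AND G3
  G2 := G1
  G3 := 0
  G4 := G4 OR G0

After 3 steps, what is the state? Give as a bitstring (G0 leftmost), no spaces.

Step 1: G0=(0+1>=1)=1 G1=G0&G3=0&0=0 G2=G1=1 G3=0(const) G4=G4|G0=0|0=0 -> 10100
Step 2: G0=(0+0>=1)=0 G1=G0&G3=1&0=0 G2=G1=0 G3=0(const) G4=G4|G0=0|1=1 -> 00001
Step 3: G0=(1+0>=1)=1 G1=G0&G3=0&0=0 G2=G1=0 G3=0(const) G4=G4|G0=1|0=1 -> 10001

10001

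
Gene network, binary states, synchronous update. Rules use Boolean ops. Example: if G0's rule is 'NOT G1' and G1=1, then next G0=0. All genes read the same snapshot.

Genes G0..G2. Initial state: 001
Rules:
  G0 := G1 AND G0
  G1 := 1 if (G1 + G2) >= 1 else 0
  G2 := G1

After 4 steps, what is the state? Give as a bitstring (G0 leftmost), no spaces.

Step 1: G0=G1&G0=0&0=0 G1=(0+1>=1)=1 G2=G1=0 -> 010
Step 2: G0=G1&G0=1&0=0 G1=(1+0>=1)=1 G2=G1=1 -> 011
Step 3: G0=G1&G0=1&0=0 G1=(1+1>=1)=1 G2=G1=1 -> 011
Step 4: G0=G1&G0=1&0=0 G1=(1+1>=1)=1 G2=G1=1 -> 011

011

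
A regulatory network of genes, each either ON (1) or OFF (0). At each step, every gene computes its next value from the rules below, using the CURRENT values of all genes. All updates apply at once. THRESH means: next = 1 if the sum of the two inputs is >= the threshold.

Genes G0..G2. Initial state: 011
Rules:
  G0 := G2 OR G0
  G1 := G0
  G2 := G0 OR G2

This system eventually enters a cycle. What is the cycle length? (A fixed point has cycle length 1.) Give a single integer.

Step 0: 011
Step 1: G0=G2|G0=1|0=1 G1=G0=0 G2=G0|G2=0|1=1 -> 101
Step 2: G0=G2|G0=1|1=1 G1=G0=1 G2=G0|G2=1|1=1 -> 111
Step 3: G0=G2|G0=1|1=1 G1=G0=1 G2=G0|G2=1|1=1 -> 111
State from step 3 equals state from step 2 -> cycle length 1

Answer: 1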